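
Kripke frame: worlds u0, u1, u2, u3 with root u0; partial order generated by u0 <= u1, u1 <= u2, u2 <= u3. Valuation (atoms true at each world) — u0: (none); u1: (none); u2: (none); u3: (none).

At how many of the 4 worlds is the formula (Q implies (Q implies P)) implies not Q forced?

u0: forces it.
u1: forces it.
u2: forces it.
u3: forces it.
Worlds forcing the formula: {u0, u1, u2, u3}.

4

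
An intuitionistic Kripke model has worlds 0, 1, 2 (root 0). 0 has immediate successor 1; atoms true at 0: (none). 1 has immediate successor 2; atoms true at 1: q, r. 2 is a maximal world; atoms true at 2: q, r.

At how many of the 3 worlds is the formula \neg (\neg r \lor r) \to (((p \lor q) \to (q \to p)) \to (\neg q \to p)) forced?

3

0: forces it.
1: forces it.
2: forces it.
Worlds forcing the formula: {0, 1, 2}.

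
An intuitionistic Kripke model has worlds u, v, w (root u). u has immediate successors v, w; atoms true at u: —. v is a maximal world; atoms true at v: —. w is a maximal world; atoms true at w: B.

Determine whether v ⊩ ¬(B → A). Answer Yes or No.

No

v ⊮ ¬(B → A) since v is accessible from v and v ⊩ B → A.
v ⊩ B → A vacuously: no world accessible from v forces the antecedent B.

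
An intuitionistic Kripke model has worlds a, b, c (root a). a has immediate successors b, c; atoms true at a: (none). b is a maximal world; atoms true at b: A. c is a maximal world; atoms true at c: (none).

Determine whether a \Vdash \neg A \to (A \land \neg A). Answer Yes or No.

No

a \nVdash \neg A \to (A \land \neg A): at the accessible world c, c \Vdash \neg A but c \nVdash A \land \neg A.
c \nVdash A \land \neg A since c fails A.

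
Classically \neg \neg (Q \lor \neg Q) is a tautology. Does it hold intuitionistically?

This is the double negation of excluded middle, which is intuitionistically derivable.
Assuming \neg (Q \lor \neg Q): from Q we'd get Q \lor \neg Q, so \neg Q; but then Q \lor \neg Q again — contradiction. Hence \neg \neg (Q \lor \neg Q).

Yes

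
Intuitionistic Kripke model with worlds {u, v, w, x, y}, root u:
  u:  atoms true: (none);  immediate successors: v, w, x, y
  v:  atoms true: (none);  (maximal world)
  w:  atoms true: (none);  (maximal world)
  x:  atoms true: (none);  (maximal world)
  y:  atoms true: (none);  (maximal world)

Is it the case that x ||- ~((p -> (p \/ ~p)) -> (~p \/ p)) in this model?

No

x ||-/- ~((p -> (p \/ ~p)) -> (~p \/ p)) since x is accessible from x and x ||- (p -> (p \/ ~p)) -> (~p \/ p).
x ||- (p -> (p \/ ~p)) -> (~p \/ p): every world accessible from x that forces p -> (p \/ ~p) (namely x) also forces ~p \/ p.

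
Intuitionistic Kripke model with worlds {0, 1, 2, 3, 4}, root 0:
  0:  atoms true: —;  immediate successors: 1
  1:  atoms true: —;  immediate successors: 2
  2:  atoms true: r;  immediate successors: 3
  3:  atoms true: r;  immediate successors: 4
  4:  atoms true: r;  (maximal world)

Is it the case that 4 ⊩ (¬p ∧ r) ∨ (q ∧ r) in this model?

4 ⊩ (¬p ∧ r) ∨ (q ∧ r) via the disjunct ¬p ∧ r.

Yes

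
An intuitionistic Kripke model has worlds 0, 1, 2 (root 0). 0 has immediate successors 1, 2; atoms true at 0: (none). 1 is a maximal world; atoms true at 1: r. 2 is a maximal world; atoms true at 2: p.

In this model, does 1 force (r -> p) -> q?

Yes

1 ||- (r -> p) -> q vacuously: no world accessible from 1 forces the antecedent r -> p.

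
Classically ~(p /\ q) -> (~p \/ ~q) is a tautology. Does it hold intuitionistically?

No

This is the constructively invalid direction of De Morgan's law for conjunction, which is not intuitionistically valid.
A Kripke countermodel: worlds u, v, w; order generated by u <= v, u <= w; atoms true at each world — u:{}; v:{p}; w:{q}.
u ||-/- ~(p /\ q) -> (~p \/ ~q): already at u itself, u ||- ~(p /\ q) but u ||-/- ~p \/ ~q.
u ||-/- ~p \/ ~q: neither disjunct is forced at u.
u ||-/- ~p since v is accessible from u and v ||- p.
So the root u does not force the formula.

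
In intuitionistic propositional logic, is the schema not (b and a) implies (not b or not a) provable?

This is the constructively invalid direction of De Morgan's law for conjunction, which is not intuitionistically valid.
A Kripke countermodel: worlds s0, s1, s2; order generated by s0 <= s1, s0 <= s2; atoms true at each world — s0:{}; s1:{b}; s2:{a}.
s0 does not force not (b and a) implies (not b or not a): already at s0 itself, s0 forces not (b and a) but s0 does not force not b or not a.
s0 does not force not b or not a: neither disjunct is forced at s0.
s0 does not force not b since s1 is accessible from s0 and s1 forces b.
So the root s0 does not force the formula.

No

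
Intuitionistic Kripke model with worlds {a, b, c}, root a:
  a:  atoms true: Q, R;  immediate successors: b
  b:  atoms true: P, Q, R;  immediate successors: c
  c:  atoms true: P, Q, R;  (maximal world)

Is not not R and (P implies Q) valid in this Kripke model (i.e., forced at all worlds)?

a forces not not R and (P implies Q) since a forces both conjuncts.
Since the root a forces not not R and (P implies Q) and forcing is persistent (monotone upward), every world forces it.

Yes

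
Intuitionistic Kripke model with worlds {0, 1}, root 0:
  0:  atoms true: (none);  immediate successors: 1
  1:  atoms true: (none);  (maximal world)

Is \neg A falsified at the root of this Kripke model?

0 \Vdash \neg A: no world accessible from 0 forces A.
So the root 0 forces \neg A; the model is not a countermodel.

No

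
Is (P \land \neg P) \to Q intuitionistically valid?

Yes

This is an instance of ex falso quodlibet, which is intuitionistically derivable.
No world can force both P and \neg P, so the antecedent P \land \neg P is never forced and the implication holds vacuously at every world.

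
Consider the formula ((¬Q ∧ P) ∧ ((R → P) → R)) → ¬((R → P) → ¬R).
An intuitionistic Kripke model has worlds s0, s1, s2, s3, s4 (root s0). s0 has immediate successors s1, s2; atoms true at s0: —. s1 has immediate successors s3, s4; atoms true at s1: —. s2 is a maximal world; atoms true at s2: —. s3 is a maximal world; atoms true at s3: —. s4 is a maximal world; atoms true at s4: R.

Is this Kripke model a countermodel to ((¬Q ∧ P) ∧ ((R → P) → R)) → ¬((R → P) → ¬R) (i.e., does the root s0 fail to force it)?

s0 ⊩ ((¬Q ∧ P) ∧ ((R → P) → R)) → ¬((R → P) → ¬R) vacuously: no world accessible from s0 forces the antecedent (¬Q ∧ P) ∧ ((R → P) → R).
So the root s0 forces ((¬Q ∧ P) ∧ ((R → P) → R)) → ¬((R → P) → ¬R); the model is not a countermodel.

No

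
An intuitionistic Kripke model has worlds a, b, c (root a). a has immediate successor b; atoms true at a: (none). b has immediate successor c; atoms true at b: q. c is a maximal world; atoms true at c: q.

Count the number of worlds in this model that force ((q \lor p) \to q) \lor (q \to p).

a: forces it.
b: forces it.
c: forces it.
Worlds forcing the formula: {a, b, c}.

3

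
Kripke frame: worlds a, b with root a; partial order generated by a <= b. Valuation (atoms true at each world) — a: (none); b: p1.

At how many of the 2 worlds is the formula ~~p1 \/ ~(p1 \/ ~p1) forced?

2

a: forces it.
b: forces it.
Worlds forcing the formula: {a, b}.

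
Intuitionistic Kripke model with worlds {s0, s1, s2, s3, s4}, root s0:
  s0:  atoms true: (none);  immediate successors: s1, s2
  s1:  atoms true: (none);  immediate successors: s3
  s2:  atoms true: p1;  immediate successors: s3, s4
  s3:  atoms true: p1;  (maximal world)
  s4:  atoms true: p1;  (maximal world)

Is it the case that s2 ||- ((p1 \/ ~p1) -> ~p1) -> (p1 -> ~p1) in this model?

Yes

s2 ||- ((p1 \/ ~p1) -> ~p1) -> (p1 -> ~p1) vacuously: no world accessible from s2 forces the antecedent (p1 \/ ~p1) -> ~p1.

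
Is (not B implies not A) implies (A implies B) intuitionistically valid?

This is the converse of contraposition, which is not intuitionistically valid.
A Kripke countermodel: worlds 0, 1; order generated by 0 <= 1; atoms true at each world — 0:{A}; 1:{A,B}.
0 does not force (not B implies not A) implies (A implies B): already at 0 itself, 0 forces not B implies not A but 0 does not force A implies B.
0 does not force A implies B: already at 0 itself, 0 forces A but 0 does not force B.
0 lacks atom B, so 0 does not force B.
So the root 0 does not force the formula.

No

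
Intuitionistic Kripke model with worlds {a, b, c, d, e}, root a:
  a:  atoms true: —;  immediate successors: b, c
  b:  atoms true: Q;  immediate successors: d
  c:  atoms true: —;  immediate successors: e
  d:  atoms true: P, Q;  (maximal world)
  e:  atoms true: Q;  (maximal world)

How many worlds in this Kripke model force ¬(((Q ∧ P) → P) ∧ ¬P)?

2

a: does not force it — a ⊮ ¬(((Q ∧ P) → P) ∧ ¬P) since c is accessible from a and c ⊩ ((Q ∧ P) → P) ∧ ¬P.
b: forces it.
c: does not force it — c ⊮ ¬(((Q ∧ P) → P) ∧ ¬P) since c is accessible from c and c ⊩ ((Q ∧ P) → P) ∧ ¬P.
d: forces it.
e: does not force it — e ⊮ ¬(((Q ∧ P) → P) ∧ ¬P) since e is accessible from e and e ⊩ ((Q ∧ P) → P) ∧ ¬P.
Worlds forcing the formula: {b, d}.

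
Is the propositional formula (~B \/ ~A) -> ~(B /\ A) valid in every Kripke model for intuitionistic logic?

Yes

This is a constructively valid De Morgan direction (disjunction of negations to negated conjunction), which is intuitionistically derivable.
If ~B holds at a world then no accessible world forces B, hence none forces B /\ A; likewise for ~A.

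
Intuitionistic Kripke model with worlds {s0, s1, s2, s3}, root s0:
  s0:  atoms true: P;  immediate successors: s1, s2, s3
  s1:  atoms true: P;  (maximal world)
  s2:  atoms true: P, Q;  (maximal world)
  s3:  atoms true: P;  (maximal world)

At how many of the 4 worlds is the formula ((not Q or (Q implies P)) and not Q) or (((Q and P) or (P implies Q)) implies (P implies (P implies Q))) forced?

s0: forces it.
s1: forces it.
s2: forces it.
s3: forces it.
Worlds forcing the formula: {s0, s1, s2, s3}.

4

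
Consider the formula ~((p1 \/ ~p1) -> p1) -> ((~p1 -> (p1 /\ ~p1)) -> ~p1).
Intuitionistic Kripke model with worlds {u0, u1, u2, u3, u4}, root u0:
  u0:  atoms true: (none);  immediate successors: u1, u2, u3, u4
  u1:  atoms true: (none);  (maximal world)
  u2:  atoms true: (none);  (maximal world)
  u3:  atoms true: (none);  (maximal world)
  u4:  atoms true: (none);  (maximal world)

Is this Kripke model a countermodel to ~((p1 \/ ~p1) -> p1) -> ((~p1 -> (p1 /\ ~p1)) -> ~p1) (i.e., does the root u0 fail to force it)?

No

u0 ||- ~((p1 \/ ~p1) -> p1) -> ((~p1 -> (p1 /\ ~p1)) -> ~p1): every world accessible from u0 that forces ~((p1 \/ ~p1) -> p1) (namely u0, u1, u2, u3, u4) also forces (~p1 -> (p1 /\ ~p1)) -> ~p1.
So the root u0 forces ~((p1 \/ ~p1) -> p1) -> ((~p1 -> (p1 /\ ~p1)) -> ~p1); the model is not a countermodel.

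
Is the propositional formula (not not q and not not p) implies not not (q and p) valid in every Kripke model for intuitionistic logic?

Yes

This is the distribution of double negation over conjunction, which is intuitionistically derivable.
Assume not not q, not not p, and not (q and p). From q we'd get not p (since q and p is refuted), contradicting not not p; so not q, contradicting not not q.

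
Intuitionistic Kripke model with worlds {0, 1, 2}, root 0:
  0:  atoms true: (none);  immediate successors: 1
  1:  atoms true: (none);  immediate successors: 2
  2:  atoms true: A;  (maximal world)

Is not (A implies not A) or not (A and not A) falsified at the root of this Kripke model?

0 forces not (A implies not A) or not (A and not A) via the disjunct not (A implies not A).
So the root 0 forces not (A implies not A) or not (A and not A); the model is not a countermodel.

No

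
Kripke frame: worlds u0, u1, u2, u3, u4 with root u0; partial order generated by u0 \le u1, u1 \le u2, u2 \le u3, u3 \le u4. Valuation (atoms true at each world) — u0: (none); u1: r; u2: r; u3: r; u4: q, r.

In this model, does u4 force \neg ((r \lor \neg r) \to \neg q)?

u4 \Vdash \neg ((r \lor \neg r) \to \neg q): no world accessible from u4 forces (r \lor \neg r) \to \neg q.

Yes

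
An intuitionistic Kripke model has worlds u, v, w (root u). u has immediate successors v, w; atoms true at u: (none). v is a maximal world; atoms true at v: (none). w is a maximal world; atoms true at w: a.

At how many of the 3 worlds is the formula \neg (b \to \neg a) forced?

u: does not force it — u \nVdash \neg (b \to \neg a) since u is accessible from u and u \Vdash b \to \neg a.
v: does not force it — v \nVdash \neg (b \to \neg a) since v is accessible from v and v \Vdash b \to \neg a.
w: does not force it.
Worlds forcing the formula: { }.

0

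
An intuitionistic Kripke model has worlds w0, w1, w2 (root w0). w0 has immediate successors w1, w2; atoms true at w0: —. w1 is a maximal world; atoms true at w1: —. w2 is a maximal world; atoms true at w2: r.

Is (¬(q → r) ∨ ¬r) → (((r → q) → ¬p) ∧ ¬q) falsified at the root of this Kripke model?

w0 ⊩ (¬(q → r) ∨ ¬r) → (((r → q) → ¬p) ∧ ¬q): every world accessible from w0 that forces ¬(q → r) ∨ ¬r (namely w1) also forces ((r → q) → ¬p) ∧ ¬q.
So the root w0 forces (¬(q → r) ∨ ¬r) → (((r → q) → ¬p) ∧ ¬q); the model is not a countermodel.

No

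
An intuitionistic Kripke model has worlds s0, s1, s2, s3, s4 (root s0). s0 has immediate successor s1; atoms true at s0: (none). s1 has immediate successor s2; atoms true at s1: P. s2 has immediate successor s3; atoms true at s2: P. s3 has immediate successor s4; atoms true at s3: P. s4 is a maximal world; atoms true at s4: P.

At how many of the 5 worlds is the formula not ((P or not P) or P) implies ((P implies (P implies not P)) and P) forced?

s0: forces it.
s1: forces it.
s2: forces it.
s3: forces it.
s4: forces it.
Worlds forcing the formula: {s0, s1, s2, s3, s4}.

5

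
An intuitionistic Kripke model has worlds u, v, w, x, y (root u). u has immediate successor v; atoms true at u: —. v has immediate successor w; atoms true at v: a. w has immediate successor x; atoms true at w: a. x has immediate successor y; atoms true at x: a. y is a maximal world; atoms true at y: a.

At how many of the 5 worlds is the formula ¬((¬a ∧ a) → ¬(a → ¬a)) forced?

u: does not force it — u ⊮ ¬((¬a ∧ a) → ¬(a → ¬a)) since u is accessible from u and u ⊩ (¬a ∧ a) → ¬(a → ¬a).
v: does not force it — v ⊮ ¬((¬a ∧ a) → ¬(a → ¬a)) since v is accessible from v and v ⊩ (¬a ∧ a) → ¬(a → ¬a).
w: does not force it — w ⊮ ¬((¬a ∧ a) → ¬(a → ¬a)) since w is accessible from w and w ⊩ (¬a ∧ a) → ¬(a → ¬a).
x: does not force it.
y: does not force it.
Worlds forcing the formula: { }.

0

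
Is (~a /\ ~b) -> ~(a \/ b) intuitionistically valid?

Yes

This is a constructively valid De Morgan direction (conjunction of negations to negated disjunction), which is intuitionistically derivable.
If both ~a and ~b hold at a world, no accessible world forces a or forces b, so none forces a \/ b.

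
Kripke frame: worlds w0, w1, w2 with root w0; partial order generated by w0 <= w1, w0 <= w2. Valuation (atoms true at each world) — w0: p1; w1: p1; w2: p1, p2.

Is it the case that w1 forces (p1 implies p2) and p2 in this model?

w1 does not force (p1 implies p2) and p2 since w1 fails p1 implies p2.

No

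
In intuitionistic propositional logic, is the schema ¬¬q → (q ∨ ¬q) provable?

No

This is a variant of double-negation elimination (deriving excluded middle from double negation), which is not intuitionistically valid.
A Kripke countermodel: worlds u, v; order generated by u ≤ v; atoms true at each world — u:{}; v:{q}.
u ⊮ ¬¬q → (q ∨ ¬q): already at u itself, u ⊩ ¬¬q but u ⊮ q ∨ ¬q.
u ⊮ q ∨ ¬q: neither disjunct is forced at u.
u lacks atom q, so u ⊮ q.
So the root u does not force the formula.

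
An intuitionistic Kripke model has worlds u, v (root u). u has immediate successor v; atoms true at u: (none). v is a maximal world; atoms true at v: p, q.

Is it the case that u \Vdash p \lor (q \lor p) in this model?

u \nVdash p \lor (q \lor p): neither disjunct is forced at u.
u lacks atom p, so u \nVdash p.

No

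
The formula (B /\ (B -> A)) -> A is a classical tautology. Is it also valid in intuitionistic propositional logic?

This is modus ponens in implicational form, which is intuitionistically derivable.
If a world forces B and B -> A, then applying the implication at that world (which is accessible from itself) gives A.

Yes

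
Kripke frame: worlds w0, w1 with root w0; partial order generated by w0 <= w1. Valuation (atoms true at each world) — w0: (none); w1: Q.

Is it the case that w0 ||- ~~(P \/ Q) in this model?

Yes

w0 ||- ~~(P \/ Q): no world accessible from w0 forces ~(P \/ Q).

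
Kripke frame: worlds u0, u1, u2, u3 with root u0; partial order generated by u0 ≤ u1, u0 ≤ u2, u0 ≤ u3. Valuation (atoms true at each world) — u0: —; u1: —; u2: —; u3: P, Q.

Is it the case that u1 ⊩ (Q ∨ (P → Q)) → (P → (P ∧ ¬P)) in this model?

Yes

u1 ⊩ (Q ∨ (P → Q)) → (P → (P ∧ ¬P)): every world accessible from u1 that forces Q ∨ (P → Q) (namely u1) also forces P → (P ∧ ¬P).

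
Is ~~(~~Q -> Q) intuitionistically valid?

Yes

This is the double negation of double-negation elimination, which is intuitionistically derivable.
By Glivenko's theorem the double negation of any classical propositional tautology is intuitionistically provable; ~~Q -> Q is classically a tautology.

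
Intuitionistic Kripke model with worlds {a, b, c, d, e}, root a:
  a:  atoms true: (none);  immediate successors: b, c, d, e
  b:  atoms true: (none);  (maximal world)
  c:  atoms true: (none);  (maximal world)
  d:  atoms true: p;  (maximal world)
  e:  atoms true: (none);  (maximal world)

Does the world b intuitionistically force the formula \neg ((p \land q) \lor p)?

Yes

b \Vdash \neg ((p \land q) \lor p): no world accessible from b forces (p \land q) \lor p.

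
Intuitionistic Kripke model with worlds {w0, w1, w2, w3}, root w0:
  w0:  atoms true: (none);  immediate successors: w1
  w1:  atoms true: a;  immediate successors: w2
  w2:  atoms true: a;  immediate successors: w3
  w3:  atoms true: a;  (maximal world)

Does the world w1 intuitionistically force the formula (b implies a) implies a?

w1 forces (b implies a) implies a: every world accessible from w1 that forces b implies a (namely w1, w2, w3) also forces a.

Yes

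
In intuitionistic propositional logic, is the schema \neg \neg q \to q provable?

This is double-negation elimination, which is not intuitionistically valid.
A Kripke countermodel: worlds s0, s1; order generated by s0 \le s1; atoms true at each world — s0:{}; s1:{q}.
s0 \nVdash \neg \neg q \to q: already at s0 itself, s0 \Vdash \neg \neg q but s0 \nVdash q.
s0 lacks atom q, so s0 \nVdash q.
So the root s0 does not force the formula.

No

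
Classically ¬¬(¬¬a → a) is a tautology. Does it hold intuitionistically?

Yes

This is the double negation of double-negation elimination, which is intuitionistically derivable.
By Glivenko's theorem the double negation of any classical propositional tautology is intuitionistically provable; ¬¬a → a is classically a tautology.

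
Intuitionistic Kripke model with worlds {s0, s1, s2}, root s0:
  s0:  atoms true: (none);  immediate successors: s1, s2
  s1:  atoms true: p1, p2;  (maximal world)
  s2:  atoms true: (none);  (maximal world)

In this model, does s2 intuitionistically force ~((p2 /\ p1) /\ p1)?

s2 ||- ~((p2 /\ p1) /\ p1): no world accessible from s2 forces (p2 /\ p1) /\ p1.

Yes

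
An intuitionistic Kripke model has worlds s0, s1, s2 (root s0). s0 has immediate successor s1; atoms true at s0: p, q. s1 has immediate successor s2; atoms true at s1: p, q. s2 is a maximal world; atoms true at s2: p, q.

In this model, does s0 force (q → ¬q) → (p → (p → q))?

s0 ⊩ (q → ¬q) → (p → (p → q)) vacuously: no world accessible from s0 forces the antecedent q → ¬q.

Yes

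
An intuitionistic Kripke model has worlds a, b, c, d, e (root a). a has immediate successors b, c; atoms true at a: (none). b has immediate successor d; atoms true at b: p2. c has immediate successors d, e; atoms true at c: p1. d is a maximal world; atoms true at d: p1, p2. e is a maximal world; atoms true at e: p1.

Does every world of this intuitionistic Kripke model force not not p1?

a forces not not p1: no world accessible from a forces not p1.
Since the root a forces not not p1 and forcing is persistent (monotone upward), every world forces it.

Yes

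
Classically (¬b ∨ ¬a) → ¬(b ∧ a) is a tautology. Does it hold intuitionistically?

Yes

This is a constructively valid De Morgan direction (disjunction of negations to negated conjunction), which is intuitionistically derivable.
If ¬b holds at a world then no accessible world forces b, hence none forces b ∧ a; likewise for ¬a.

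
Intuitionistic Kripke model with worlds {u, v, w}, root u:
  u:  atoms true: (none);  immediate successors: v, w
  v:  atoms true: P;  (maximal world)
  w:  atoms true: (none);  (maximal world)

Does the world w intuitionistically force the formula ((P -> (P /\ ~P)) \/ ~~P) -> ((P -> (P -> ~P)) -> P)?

No

w ||-/- ((P -> (P /\ ~P)) \/ ~~P) -> ((P -> (P -> ~P)) -> P): already at w itself, w ||- (P -> (P /\ ~P)) \/ ~~P but w ||-/- (P -> (P -> ~P)) -> P.
w ||-/- (P -> (P -> ~P)) -> P: already at w itself, w ||- P -> (P -> ~P) but w ||-/- P.
w lacks atom P, so w ||-/- P.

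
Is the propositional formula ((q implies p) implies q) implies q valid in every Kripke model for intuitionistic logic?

No

This is Peirce's law, which is not intuitionistically valid.
A Kripke countermodel: worlds u, v; order generated by u <= v; atoms true at each world — u:{}; v:{q}.
u does not force ((q implies p) implies q) implies q: already at u itself, u forces (q implies p) implies q but u does not force q.
u lacks atom q, so u does not force q.
So the root u does not force the formula.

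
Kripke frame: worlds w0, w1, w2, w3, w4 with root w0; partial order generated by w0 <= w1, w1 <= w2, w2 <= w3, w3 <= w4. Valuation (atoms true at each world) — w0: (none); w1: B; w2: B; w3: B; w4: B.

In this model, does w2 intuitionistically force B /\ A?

No

w2 ||-/- B /\ A since w2 fails A.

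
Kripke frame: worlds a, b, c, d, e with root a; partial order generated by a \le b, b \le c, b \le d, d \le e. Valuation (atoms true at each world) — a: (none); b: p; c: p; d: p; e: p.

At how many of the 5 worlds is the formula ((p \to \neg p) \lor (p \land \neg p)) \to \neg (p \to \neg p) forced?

5

a: forces it.
b: forces it.
c: forces it.
d: forces it.
e: forces it.
Worlds forcing the formula: {a, b, c, d, e}.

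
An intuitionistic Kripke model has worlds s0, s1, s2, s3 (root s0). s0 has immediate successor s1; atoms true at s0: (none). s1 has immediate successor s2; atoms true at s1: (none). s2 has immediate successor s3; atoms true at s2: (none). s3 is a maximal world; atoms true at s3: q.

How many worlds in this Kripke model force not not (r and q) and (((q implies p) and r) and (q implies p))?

s0: does not force it — s0 does not force not not (r and q) and (((q implies p) and r) and (q implies p)) since s0 fails not not (r and q).
s1: does not force it — s1 does not force not not (r and q) and (((q implies p) and r) and (q implies p)) since s1 fails not not (r and q).
s2: does not force it.
s3: does not force it.
Worlds forcing the formula: { }.

0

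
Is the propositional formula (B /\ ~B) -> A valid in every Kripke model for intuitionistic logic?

Yes

This is an instance of ex falso quodlibet, which is intuitionistically derivable.
No world can force both B and ~B, so the antecedent B /\ ~B is never forced and the implication holds vacuously at every world.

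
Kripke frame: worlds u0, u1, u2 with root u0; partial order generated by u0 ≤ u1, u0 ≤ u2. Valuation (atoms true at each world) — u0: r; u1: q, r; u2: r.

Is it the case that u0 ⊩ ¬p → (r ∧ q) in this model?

No

u0 ⊮ ¬p → (r ∧ q): already at u0 itself, u0 ⊩ ¬p but u0 ⊮ r ∧ q.
u0 ⊮ r ∧ q since u0 fails q.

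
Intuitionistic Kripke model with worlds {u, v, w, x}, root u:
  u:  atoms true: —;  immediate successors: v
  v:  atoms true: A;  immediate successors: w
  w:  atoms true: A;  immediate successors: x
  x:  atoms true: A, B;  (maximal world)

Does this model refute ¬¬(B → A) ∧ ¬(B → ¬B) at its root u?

No

u ⊩ ¬¬(B → A) ∧ ¬(B → ¬B) since u forces both conjuncts.
So the root u forces ¬¬(B → A) ∧ ¬(B → ¬B); the model is not a countermodel.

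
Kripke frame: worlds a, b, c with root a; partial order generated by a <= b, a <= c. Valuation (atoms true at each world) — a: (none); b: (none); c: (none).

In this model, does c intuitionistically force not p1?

Yes

c forces not p1: no world accessible from c forces p1.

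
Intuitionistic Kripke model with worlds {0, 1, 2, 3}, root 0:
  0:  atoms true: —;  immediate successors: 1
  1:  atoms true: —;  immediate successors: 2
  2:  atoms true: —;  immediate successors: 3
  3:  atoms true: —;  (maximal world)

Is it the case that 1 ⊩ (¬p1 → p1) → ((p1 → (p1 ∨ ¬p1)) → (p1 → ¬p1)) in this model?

Yes

1 ⊩ (¬p1 → p1) → ((p1 → (p1 ∨ ¬p1)) → (p1 → ¬p1)) vacuously: no world accessible from 1 forces the antecedent ¬p1 → p1.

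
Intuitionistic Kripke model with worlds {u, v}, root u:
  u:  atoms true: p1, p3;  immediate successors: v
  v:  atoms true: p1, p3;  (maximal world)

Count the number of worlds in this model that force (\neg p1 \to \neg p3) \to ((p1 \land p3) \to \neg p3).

0

u: does not force it — u \nVdash (\neg p1 \to \neg p3) \to ((p1 \land p3) \to \neg p3): already at u itself, u \Vdash \neg p1 \to \neg p3 but u \nVdash (p1 \land p3) \to \neg p3.
v: does not force it.
Worlds forcing the formula: { }.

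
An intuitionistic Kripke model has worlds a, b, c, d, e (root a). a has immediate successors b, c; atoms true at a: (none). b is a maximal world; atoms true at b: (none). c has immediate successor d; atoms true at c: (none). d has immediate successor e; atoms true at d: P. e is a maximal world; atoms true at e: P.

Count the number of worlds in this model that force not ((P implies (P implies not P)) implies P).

a: does not force it — a does not force not ((P implies (P implies not P)) implies P) since c is accessible from a and c forces (P implies (P implies not P)) implies P.
b: forces it.
c: does not force it — c does not force not ((P implies (P implies not P)) implies P) since c is accessible from c and c forces (P implies (P implies not P)) implies P.
d: does not force it.
e: does not force it.
Worlds forcing the formula: {b}.

1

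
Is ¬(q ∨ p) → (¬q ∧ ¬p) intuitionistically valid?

Yes

This is a constructively valid De Morgan direction (negated disjunction to conjunction of negations), which is intuitionistically derivable.
From ¬(q ∨ p): if q held then q ∨ p would, contradiction — so ¬q; similarly ¬p.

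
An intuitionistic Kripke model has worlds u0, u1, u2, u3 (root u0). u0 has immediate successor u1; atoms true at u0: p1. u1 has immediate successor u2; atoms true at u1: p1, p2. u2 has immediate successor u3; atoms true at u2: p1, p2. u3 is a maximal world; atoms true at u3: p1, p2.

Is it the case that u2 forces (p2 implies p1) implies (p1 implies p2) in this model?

u2 forces (p2 implies p1) implies (p1 implies p2): every world accessible from u2 that forces p2 implies p1 (namely u2, u3) also forces p1 implies p2.

Yes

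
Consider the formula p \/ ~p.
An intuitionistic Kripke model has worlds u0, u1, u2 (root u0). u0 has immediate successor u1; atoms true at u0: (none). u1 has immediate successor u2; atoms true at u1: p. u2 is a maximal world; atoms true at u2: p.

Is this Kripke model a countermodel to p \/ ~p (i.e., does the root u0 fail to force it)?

Yes

u0 ||-/- p \/ ~p: neither disjunct is forced at u0.
u0 lacks atom p, so u0 ||-/- p.
So the root u0 does not force p \/ ~p; the model is a countermodel.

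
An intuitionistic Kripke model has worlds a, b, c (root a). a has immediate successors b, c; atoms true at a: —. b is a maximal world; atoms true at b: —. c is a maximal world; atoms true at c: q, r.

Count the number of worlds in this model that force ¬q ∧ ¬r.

1

a: does not force it — a ⊮ ¬q ∧ ¬r since a fails ¬q.
b: forces it.
c: does not force it — c ⊮ ¬q ∧ ¬r since c fails ¬q.
Worlds forcing the formula: {b}.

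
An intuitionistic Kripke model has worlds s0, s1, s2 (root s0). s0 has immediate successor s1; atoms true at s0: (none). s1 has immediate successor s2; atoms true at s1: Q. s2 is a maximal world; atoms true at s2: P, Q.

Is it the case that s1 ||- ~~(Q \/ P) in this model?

Yes

s1 ||- ~~(Q \/ P): no world accessible from s1 forces ~(Q \/ P).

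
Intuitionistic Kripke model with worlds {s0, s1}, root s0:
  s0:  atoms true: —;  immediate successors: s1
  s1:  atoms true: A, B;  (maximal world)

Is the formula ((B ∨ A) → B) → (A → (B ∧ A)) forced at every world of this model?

Yes

s0 ⊩ ((B ∨ A) → B) → (A → (B ∧ A)): every world accessible from s0 that forces (B ∨ A) → B (namely s0, s1) also forces A → (B ∧ A).
Since the root s0 forces ((B ∨ A) → B) → (A → (B ∧ A)) and forcing is persistent (monotone upward), every world forces it.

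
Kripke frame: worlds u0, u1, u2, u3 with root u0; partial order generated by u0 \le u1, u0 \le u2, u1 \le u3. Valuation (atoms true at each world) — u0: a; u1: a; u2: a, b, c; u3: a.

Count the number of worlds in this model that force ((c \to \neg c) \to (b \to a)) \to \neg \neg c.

1

u0: does not force it — u0 \nVdash ((c \to \neg c) \to (b \to a)) \to \neg \neg c: already at u0 itself, u0 \Vdash (c \to \neg c) \to (b \to a) but u0 \nVdash \neg \neg c.
u1: does not force it — u1 \nVdash ((c \to \neg c) \to (b \to a)) \to \neg \neg c: already at u1 itself, u1 \Vdash (c \to \neg c) \to (b \to a) but u1 \nVdash \neg \neg c.
u2: forces it.
u3: does not force it.
Worlds forcing the formula: {u2}.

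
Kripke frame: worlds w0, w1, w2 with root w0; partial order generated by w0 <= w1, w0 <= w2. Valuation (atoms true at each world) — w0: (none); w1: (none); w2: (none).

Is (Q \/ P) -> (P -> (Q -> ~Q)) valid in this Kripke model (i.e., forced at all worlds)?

w0 ||- (Q \/ P) -> (P -> (Q -> ~Q)) vacuously: no world accessible from w0 forces the antecedent Q \/ P.
Since the root w0 forces (Q \/ P) -> (P -> (Q -> ~Q)) and forcing is persistent (monotone upward), every world forces it.

Yes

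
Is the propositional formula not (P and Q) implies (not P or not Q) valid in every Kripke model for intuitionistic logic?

No

This is the constructively invalid direction of De Morgan's law for conjunction, which is not intuitionistically valid.
A Kripke countermodel: worlds a, b, c; order generated by a <= b, a <= c; atoms true at each world — a:{}; b:{P}; c:{Q}.
a does not force not (P and Q) implies (not P or not Q): already at a itself, a forces not (P and Q) but a does not force not P or not Q.
a does not force not P or not Q: neither disjunct is forced at a.
a does not force not P since b is accessible from a and b forces P.
So the root a does not force the formula.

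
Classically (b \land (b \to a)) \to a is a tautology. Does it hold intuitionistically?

This is modus ponens in implicational form, which is intuitionistically derivable.
If a world forces b and b \to a, then applying the implication at that world (which is accessible from itself) gives a.

Yes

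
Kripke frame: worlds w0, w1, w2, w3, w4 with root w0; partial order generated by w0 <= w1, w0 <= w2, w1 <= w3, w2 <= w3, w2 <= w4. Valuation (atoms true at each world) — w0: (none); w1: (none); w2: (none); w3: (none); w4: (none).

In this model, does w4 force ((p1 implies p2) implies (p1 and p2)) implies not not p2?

w4 forces ((p1 implies p2) implies (p1 and p2)) implies not not p2 vacuously: no world accessible from w4 forces the antecedent (p1 implies p2) implies (p1 and p2).

Yes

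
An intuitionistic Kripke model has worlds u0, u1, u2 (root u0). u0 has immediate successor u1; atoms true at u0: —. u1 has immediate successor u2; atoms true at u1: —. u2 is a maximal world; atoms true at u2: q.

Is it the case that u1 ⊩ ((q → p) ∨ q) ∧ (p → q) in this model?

u1 ⊮ ((q → p) ∨ q) ∧ (p → q) since u1 fails (q → p) ∨ q.

No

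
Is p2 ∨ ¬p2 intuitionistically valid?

No

This is the law of excluded middle, which is not intuitionistically valid.
A Kripke countermodel: worlds a, b; order generated by a ≤ b; atoms true at each world — a:{}; b:{p2}.
a ⊮ p2 ∨ ¬p2: neither disjunct is forced at a.
a lacks atom p2, so a ⊮ p2.
So the root a does not force the formula.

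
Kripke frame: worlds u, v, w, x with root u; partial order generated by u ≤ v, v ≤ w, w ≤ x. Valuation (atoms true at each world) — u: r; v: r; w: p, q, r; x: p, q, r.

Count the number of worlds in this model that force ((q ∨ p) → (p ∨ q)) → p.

2

u: does not force it — u ⊮ ((q ∨ p) → (p ∨ q)) → p: already at u itself, u ⊩ (q ∨ p) → (p ∨ q) but u ⊮ p.
v: does not force it — v ⊮ ((q ∨ p) → (p ∨ q)) → p: already at v itself, v ⊩ (q ∨ p) → (p ∨ q) but v ⊮ p.
w: forces it.
x: forces it.
Worlds forcing the formula: {w, x}.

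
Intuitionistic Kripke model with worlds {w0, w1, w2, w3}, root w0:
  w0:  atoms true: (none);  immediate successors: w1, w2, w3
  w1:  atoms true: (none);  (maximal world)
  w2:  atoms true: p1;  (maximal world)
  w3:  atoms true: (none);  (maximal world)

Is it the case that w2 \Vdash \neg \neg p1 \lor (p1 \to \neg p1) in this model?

Yes

w2 \Vdash \neg \neg p1 \lor (p1 \to \neg p1) via the disjunct \neg \neg p1.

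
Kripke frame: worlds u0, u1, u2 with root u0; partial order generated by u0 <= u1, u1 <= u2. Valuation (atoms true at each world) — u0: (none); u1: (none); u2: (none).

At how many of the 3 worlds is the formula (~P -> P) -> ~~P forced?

u0: forces it.
u1: forces it.
u2: forces it.
Worlds forcing the formula: {u0, u1, u2}.

3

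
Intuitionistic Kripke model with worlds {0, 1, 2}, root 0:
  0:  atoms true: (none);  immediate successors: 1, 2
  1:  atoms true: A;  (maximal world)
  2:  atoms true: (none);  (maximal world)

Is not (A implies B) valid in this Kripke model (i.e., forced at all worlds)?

Not every world: 0 does not force not (A implies B).
0 does not force not (A implies B) since 2 is accessible from 0 and 2 forces A implies B.
2 forces A implies B vacuously: no world accessible from 2 forces the antecedent A.

No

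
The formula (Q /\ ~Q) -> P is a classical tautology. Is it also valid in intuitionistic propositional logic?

Yes

This is an instance of ex falso quodlibet, which is intuitionistically derivable.
No world can force both Q and ~Q, so the antecedent Q /\ ~Q is never forced and the implication holds vacuously at every world.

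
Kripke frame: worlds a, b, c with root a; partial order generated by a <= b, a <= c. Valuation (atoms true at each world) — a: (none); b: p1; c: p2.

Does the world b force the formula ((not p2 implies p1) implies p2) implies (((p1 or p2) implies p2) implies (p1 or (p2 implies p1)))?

Yes

b forces ((not p2 implies p1) implies p2) implies (((p1 or p2) implies p2) implies (p1 or (p2 implies p1))) vacuously: no world accessible from b forces the antecedent (not p2 implies p1) implies p2.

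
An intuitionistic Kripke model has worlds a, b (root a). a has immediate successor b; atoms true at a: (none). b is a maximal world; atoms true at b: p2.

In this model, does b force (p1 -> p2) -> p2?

b ||- (p1 -> p2) -> p2: every world accessible from b that forces p1 -> p2 (namely b) also forces p2.

Yes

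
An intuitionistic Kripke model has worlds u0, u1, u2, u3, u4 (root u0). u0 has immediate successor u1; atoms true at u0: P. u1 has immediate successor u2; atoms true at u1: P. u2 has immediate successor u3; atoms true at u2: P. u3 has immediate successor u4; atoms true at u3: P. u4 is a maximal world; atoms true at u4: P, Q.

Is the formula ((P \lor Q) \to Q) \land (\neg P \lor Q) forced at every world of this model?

Not every world: u0 \nVdash ((P \lor Q) \to Q) \land (\neg P \lor Q).
u0 \nVdash ((P \lor Q) \to Q) \land (\neg P \lor Q) since u0 fails (P \lor Q) \to Q.

No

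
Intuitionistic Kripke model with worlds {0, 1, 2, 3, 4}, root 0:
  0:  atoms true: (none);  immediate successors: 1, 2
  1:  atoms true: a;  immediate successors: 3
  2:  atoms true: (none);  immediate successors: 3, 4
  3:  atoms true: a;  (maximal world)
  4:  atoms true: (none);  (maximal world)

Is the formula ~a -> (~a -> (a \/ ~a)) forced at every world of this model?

Yes

0 ||- ~a -> (~a -> (a \/ ~a)): every world accessible from 0 that forces ~a (namely 4) also forces ~a -> (a \/ ~a).
Since the root 0 forces ~a -> (~a -> (a \/ ~a)) and forcing is persistent (monotone upward), every world forces it.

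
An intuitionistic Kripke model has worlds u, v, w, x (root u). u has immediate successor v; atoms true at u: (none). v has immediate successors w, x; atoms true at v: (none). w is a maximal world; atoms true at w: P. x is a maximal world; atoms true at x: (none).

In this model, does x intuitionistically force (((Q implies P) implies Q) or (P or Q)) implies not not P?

Yes

x forces (((Q implies P) implies Q) or (P or Q)) implies not not P vacuously: no world accessible from x forces the antecedent ((Q implies P) implies Q) or (P or Q).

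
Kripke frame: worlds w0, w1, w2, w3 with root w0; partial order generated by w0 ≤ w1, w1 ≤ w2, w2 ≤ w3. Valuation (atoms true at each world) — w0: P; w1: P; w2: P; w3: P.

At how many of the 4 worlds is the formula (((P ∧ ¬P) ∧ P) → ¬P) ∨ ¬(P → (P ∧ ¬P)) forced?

4

w0: forces it.
w1: forces it.
w2: forces it.
w3: forces it.
Worlds forcing the formula: {w0, w1, w2, w3}.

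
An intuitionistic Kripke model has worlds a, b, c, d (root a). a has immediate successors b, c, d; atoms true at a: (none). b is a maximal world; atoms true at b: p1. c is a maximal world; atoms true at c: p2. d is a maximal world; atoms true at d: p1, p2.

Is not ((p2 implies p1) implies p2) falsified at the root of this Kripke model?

Yes

a does not force not ((p2 implies p1) implies p2) since c is accessible from a and c forces (p2 implies p1) implies p2.
c forces (p2 implies p1) implies p2 vacuously: no world accessible from c forces the antecedent p2 implies p1.
So the root a does not force not ((p2 implies p1) implies p2); the model is a countermodel.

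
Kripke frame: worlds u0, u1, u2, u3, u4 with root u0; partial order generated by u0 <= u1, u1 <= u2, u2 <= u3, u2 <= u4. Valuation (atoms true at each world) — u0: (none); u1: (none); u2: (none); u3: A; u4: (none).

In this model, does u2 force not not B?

No

u2 does not force not not B since u2 is accessible from u2 and u2 forces not B.
u2 forces not B: no world accessible from u2 forces B.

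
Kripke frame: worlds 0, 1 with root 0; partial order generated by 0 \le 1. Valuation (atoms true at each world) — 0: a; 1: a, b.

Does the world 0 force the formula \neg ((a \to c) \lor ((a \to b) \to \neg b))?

0 \Vdash \neg ((a \to c) \lor ((a \to b) \to \neg b)): no world accessible from 0 forces (a \to c) \lor ((a \to b) \to \neg b).

Yes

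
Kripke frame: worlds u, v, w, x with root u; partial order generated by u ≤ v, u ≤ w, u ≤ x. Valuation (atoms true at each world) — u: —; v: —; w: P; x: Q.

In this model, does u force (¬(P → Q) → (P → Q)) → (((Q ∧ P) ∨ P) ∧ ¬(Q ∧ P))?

No

u ⊮ (¬(P → Q) → (P → Q)) → (((Q ∧ P) ∨ P) ∧ ¬(Q ∧ P)): at the accessible world v, v ⊩ ¬(P → Q) → (P → Q) but v ⊮ ((Q ∧ P) ∨ P) ∧ ¬(Q ∧ P).
v ⊮ ((Q ∧ P) ∨ P) ∧ ¬(Q ∧ P) since v fails (Q ∧ P) ∨ P.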